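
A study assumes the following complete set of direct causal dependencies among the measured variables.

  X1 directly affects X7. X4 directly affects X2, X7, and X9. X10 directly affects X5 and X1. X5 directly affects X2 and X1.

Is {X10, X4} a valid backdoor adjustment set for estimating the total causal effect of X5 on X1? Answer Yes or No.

Yes

Backdoor paths from X5 to X1 (paths whose first edge points into X5):
  P1: X5 <- X10 -> X1
Condition 1 (no descendant of X5 in the set): holds — descendants of X5 are {X1, X2, X7}; none are in {X10, X4}.
Condition 2 (every backdoor path blocked by {X10, X4}):
  P1: blocked at fork node X10 ∈ conditioning set.
{X10, X4} satisfies the backdoor criterion.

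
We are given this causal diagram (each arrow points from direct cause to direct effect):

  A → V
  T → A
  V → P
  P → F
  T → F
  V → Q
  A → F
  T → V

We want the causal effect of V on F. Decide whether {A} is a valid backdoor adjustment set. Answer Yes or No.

No

Backdoor paths from V to F (paths whose first edge points into V):
  P1: V <- T -> A -> F
  P2: V <- T -> F
  P3: V <- A <- T -> F
  P4: V <- A -> F
Condition 1 (no descendant of V in the set): holds — descendants of V are {F, P, Q}; none are in {A}.
Condition 2 (every backdoor path blocked by {A}):
  P1: blocked at chain node A ∈ conditioning set.
  P2: open — no interior node is in the conditioning set.
  P3: blocked at chain node A ∈ conditioning set.
  P4: blocked at fork node A ∈ conditioning set.
{A} does not satisfy the backdoor criterion.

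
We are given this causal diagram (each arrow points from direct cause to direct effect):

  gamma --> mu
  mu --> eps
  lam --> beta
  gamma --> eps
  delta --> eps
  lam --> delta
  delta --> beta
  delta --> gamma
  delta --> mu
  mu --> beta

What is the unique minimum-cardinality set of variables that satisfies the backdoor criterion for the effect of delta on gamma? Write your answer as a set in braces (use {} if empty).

Variables eligible for adjustment (non-descendants of delta, excluding delta and gamma): {lam}.
Backdoor paths from delta to gamma:
  P1: delta <- lam -> beta <- mu <- gamma
  P2: delta <- lam -> beta <- mu -> eps <- gamma
Each backdoor path contains an unconditioned collider, so every path is already blocked with the empty conditioning set:
  P1: blocked at collider beta (neither it nor any descendant is in the conditioning set).
  P2: blocked at collider beta (neither it nor any descendant is in the conditioning set).
The empty set is therefore the unique smallest valid set.

{}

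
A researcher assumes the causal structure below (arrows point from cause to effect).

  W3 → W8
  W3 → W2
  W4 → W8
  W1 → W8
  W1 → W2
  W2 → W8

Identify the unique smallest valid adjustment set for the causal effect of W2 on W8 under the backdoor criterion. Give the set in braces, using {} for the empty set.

{W1, W3}

Variables eligible for adjustment (non-descendants of W2, excluding W2 and W8): {W1, W3, W4}.
Backdoor paths from W2 to W8:
  P1: W2 <- W1 -> W8
  P2: W2 <- W3 -> W8
The empty set is not sufficient: P1 (W2 <- W1 -> W8) has no collider blocking it and no conditioned non-collider, so it is open.
Try {W1, W3}:
  P1: blocked at fork node W1 ∈ conditioning set.
  P2: blocked at fork node W3 ∈ conditioning set.
{W1, W3} contains no descendant of W2 and blocks every backdoor path.
Every element of {W1, W3} is needed (dropping W1 leaves P1 open; dropping W3 leaves P2 open), so no proper subset is valid.
Among all size-2 subsets of the eligible variables, only {W1, W3} blocks every backdoor path, so it is the unique smallest valid adjustment set.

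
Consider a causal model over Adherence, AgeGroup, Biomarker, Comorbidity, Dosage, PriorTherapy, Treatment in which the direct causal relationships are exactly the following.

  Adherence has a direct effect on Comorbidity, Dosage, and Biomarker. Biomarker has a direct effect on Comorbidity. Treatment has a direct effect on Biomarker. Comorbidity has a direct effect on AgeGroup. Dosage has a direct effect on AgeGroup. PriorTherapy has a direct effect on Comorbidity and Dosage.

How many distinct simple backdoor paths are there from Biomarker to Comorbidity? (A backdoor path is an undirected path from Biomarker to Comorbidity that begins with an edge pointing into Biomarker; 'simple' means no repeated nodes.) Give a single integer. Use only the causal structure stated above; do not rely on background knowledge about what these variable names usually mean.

A backdoor path from Biomarker to Comorbidity is any simple undirected path whose first edge points into Biomarker (i.e. leaves Biomarker via a parent).
Parents of Biomarker: {Adherence, Treatment}.
Enumerating:
  P1: Biomarker <- Adherence -> Comorbidity
  P2: Biomarker <- Adherence -> Dosage <- PriorTherapy -> Comorbidity
  P3: Biomarker <- Adherence -> Dosage -> AgeGroup <- Comorbidity
That exhausts the simple backdoor paths. Count: 3.

3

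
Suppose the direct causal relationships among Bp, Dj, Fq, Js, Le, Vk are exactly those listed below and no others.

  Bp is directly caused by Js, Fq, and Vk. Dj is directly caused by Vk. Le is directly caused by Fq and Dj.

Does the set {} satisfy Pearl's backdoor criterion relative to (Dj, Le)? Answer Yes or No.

Backdoor paths from Dj to Le (paths whose first edge points into Dj):
  P1: Dj <- Vk -> Bp <- Fq -> Le
Condition 1 (no descendant of Dj in the set): holds — descendants of Dj are {Le}; none are in {}.
Condition 2 (every backdoor path blocked by {}):
  P1: blocked at collider Bp (neither it nor any descendant is in the conditioning set).
{} satisfies the backdoor criterion.

Yes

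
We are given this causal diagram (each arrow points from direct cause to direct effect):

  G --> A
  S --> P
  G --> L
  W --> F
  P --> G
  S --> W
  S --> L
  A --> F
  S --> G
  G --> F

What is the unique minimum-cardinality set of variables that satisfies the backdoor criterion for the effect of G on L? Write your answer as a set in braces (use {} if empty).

{S}

Variables eligible for adjustment (non-descendants of G, excluding G and L): {P, S, W}.
Backdoor paths from G to L:
  P1: G <- S -> L
  P2: G <- P <- S -> L
The empty set is not sufficient: P1 (G <- S -> L) has no collider blocking it and no conditioned non-collider, so it is open.
Try {S}:
  P1: blocked at fork node S ∈ conditioning set.
  P2: blocked at fork node S ∈ conditioning set.
{S} contains no descendant of G and blocks every backdoor path.
No other singleton works — e.g. {P} leaves P1 open — so {S} is the unique smallest valid adjustment set.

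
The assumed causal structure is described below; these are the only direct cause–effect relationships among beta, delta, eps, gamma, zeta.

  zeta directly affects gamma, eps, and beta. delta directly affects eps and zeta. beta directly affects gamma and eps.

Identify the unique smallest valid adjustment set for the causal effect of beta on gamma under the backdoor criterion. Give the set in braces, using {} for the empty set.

{zeta}

Variables eligible for adjustment (non-descendants of beta, excluding beta and gamma): {delta, zeta}.
Backdoor paths from beta to gamma:
  P1: beta <- zeta -> gamma
The empty set is not sufficient: P1 (beta <- zeta -> gamma) has no collider blocking it and no conditioned non-collider, so it is open.
Try {zeta}:
  P1: blocked at fork node zeta ∈ conditioning set.
{zeta} contains no descendant of beta and blocks every backdoor path.
No other singleton works — e.g. {delta} leaves P1 open — so {zeta} is the unique smallest valid adjustment set.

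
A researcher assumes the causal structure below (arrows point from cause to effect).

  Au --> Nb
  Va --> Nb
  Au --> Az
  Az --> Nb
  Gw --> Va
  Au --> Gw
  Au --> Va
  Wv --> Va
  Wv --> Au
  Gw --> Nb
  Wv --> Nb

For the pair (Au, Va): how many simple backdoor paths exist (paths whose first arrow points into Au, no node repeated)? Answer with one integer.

3

A backdoor path from Au to Va is any simple undirected path whose first edge points into Au (i.e. leaves Au via a parent).
Parents of Au: {Wv}.
Enumerating:
  P1: Au <- Wv -> Va
  P2: Au <- Wv -> Nb <- Gw -> Va
  P3: Au <- Wv -> Nb <- Va
That exhausts the simple backdoor paths. Count: 3.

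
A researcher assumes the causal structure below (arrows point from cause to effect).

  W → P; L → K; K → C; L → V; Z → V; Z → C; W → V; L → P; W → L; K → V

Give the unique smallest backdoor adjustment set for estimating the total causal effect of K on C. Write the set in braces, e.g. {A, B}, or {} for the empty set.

{}

Variables eligible for adjustment (non-descendants of K, excluding K and C): {L, P, W, Z}.
Backdoor paths from K to C:
  P1: K <- L <- W -> V <- Z -> C
  P2: K <- L -> V <- Z -> C
  P3: K <- L -> P <- W -> V <- Z -> C
Each backdoor path contains an unconditioned collider, so every path is already blocked with the empty conditioning set:
  P1: blocked at collider V (neither it nor any descendant is in the conditioning set).
  P2: blocked at collider V (neither it nor any descendant is in the conditioning set).
  P3: blocked at collider P (neither it nor any descendant is in the conditioning set).
The empty set is therefore the unique smallest valid set.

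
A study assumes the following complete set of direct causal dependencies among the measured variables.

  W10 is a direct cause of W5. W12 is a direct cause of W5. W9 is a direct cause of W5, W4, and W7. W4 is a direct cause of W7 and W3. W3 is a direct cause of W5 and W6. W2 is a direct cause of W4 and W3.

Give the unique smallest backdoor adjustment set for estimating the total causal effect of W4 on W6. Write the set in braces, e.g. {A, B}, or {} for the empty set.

{W2}

Variables eligible for adjustment (non-descendants of W4, excluding W4 and W6): {W10, W12, W2, W9}.
Backdoor paths from W4 to W6:
  P1: W4 <- W2 -> W3 -> W6
  P2: W4 <- W9 -> W5 <- W3 -> W6
The empty set is not sufficient: P1 (W4 <- W2 -> W3 -> W6) has no collider blocking it and no conditioned non-collider, so it is open.
Try {W2}:
  P1: blocked at fork node W2 ∈ conditioning set.
  P2: blocked at collider W5 (neither it nor any descendant is in the conditioning set).
{W2} contains no descendant of W4 and blocks every backdoor path.
No other singleton works — e.g. {W12} leaves P1 open — so {W2} is the unique smallest valid adjustment set.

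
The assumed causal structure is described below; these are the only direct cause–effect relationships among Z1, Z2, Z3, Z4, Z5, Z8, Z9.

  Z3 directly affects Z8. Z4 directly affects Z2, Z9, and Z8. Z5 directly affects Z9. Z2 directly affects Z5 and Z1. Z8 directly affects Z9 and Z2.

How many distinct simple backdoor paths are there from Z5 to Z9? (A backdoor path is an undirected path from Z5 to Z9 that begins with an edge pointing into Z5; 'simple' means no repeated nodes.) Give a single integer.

A backdoor path from Z5 to Z9 is any simple undirected path whose first edge points into Z5 (i.e. leaves Z5 via a parent).
Parents of Z5: {Z2}.
Enumerating:
  P1: Z5 <- Z2 <- Z4 -> Z8 -> Z9
  P2: Z5 <- Z2 <- Z4 -> Z9
  P3: Z5 <- Z2 <- Z8 <- Z4 -> Z9
  P4: Z5 <- Z2 <- Z8 -> Z9
That exhausts the simple backdoor paths. Count: 4.

4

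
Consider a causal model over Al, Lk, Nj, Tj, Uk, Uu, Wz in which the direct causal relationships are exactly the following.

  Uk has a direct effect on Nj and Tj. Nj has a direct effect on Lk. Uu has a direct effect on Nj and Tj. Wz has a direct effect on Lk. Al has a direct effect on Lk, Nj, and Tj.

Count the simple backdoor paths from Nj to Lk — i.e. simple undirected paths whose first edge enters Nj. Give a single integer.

A backdoor path from Nj to Lk is any simple undirected path whose first edge points into Nj (i.e. leaves Nj via a parent).
Parents of Nj: {Al, Uk, Uu}.
Enumerating:
  P1: Nj <- Uk -> Tj <- Al -> Lk
  P2: Nj <- Al -> Lk
  P3: Nj <- Uu -> Tj <- Al -> Lk
That exhausts the simple backdoor paths. Count: 3.

3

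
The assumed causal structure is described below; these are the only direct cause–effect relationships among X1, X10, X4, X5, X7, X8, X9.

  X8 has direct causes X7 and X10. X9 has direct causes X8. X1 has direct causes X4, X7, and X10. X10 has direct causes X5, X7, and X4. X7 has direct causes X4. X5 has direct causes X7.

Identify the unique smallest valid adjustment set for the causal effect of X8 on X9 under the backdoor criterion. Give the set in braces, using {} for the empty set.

Variables eligible for adjustment (non-descendants of X8, excluding X8 and X9): {X1, X10, X4, X5, X7}.
Backdoor paths from X8 to X9:
  (none)
With no backdoor paths the empty set already satisfies the criterion, and it is trivially minimal.

{}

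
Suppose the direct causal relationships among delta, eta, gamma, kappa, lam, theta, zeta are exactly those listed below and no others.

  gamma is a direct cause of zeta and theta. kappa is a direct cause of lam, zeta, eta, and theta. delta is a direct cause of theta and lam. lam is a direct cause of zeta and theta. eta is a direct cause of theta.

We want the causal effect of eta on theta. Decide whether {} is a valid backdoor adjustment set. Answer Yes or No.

No

Backdoor paths from eta to theta (paths whose first edge points into eta):
  P1: eta <- kappa -> lam <- delta -> theta
  P2: eta <- kappa -> lam -> zeta <- gamma -> theta
  P3: eta <- kappa -> lam -> theta
  P4: eta <- kappa -> zeta <- gamma -> theta
  P5: eta <- kappa -> zeta <- lam <- delta -> theta
  P6: eta <- kappa -> zeta <- lam -> theta
  P7: eta <- kappa -> theta
Condition 1 (no descendant of eta in the set): holds — descendants of eta are {theta}; none are in {}.
Condition 2 (every backdoor path blocked by {}):
  P1: blocked at collider lam (neither it nor any descendant is in the conditioning set).
  P2: blocked at collider zeta (neither it nor any descendant is in the conditioning set).
  P3: open — no interior node is in the conditioning set.
  P4: blocked at collider zeta (neither it nor any descendant is in the conditioning set).
  P5: blocked at collider zeta (neither it nor any descendant is in the conditioning set).
  P6: blocked at collider zeta (neither it nor any descendant is in the conditioning set).
  P7: open — no interior node is in the conditioning set.
{} does not satisfy the backdoor criterion.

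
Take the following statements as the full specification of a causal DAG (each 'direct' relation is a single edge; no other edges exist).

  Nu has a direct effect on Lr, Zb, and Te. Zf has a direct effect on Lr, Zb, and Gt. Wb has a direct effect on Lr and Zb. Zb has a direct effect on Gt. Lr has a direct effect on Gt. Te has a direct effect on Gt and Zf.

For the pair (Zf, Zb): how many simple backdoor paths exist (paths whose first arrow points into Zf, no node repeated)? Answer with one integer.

A backdoor path from Zf to Zb is any simple undirected path whose first edge points into Zf (i.e. leaves Zf via a parent).
Parents of Zf: {Te}.
Enumerating:
  P1: Zf <- Te <- Nu -> Zb
  P2: Zf <- Te <- Nu -> Lr <- Wb -> Zb
  P3: Zf <- Te <- Nu -> Lr -> Gt <- Zb
  P4: Zf <- Te -> Gt <- Zb
  P5: Zf <- Te -> Gt <- Lr <- Wb -> Zb
  P6: Zf <- Te -> Gt <- Lr <- Nu -> Zb
That exhausts the simple backdoor paths. Count: 6.

6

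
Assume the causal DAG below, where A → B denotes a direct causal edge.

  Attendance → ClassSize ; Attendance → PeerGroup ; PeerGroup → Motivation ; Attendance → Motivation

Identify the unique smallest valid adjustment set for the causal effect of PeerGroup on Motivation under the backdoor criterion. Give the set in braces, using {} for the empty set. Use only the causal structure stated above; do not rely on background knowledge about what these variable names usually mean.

{Attendance}

Variables eligible for adjustment (non-descendants of PeerGroup, excluding PeerGroup and Motivation): {Attendance, ClassSize}.
Backdoor paths from PeerGroup to Motivation:
  P1: PeerGroup <- Attendance -> Motivation
The empty set is not sufficient: P1 (PeerGroup <- Attendance -> Motivation) has no collider blocking it and no conditioned non-collider, so it is open.
Try {Attendance}:
  P1: blocked at fork node Attendance ∈ conditioning set.
{Attendance} contains no descendant of PeerGroup and blocks every backdoor path.
No other singleton works — e.g. {ClassSize} leaves P1 open — so {Attendance} is the unique smallest valid adjustment set.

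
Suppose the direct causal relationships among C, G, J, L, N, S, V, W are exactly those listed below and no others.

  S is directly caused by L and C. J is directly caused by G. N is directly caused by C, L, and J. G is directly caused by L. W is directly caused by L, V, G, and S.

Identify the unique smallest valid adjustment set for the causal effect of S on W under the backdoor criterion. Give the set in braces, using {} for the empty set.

{L}

Variables eligible for adjustment (non-descendants of S, excluding S and W): {C, G, J, L, N, V}.
Backdoor paths from S to W:
  P1: S <- L -> G -> W
  P2: S <- L -> W
  P3: S <- L -> N <- J <- G -> W
  P4: S <- C -> N <- L -> G -> W
  P5: S <- C -> N <- L -> W
  P6: S <- C -> N <- J <- G <- L -> W
  P7: S <- C -> N <- J <- G -> W
The empty set is not sufficient: P1 (S <- L -> G -> W) has no collider blocking it and no conditioned non-collider, so it is open.
Try {L}:
  P1: blocked at fork node L ∈ conditioning set.
  P2: blocked at fork node L ∈ conditioning set.
  P3: blocked at fork node L ∈ conditioning set.
  P4: blocked at collider N (neither it nor any descendant is in the conditioning set).
  P5: blocked at collider N (neither it nor any descendant is in the conditioning set).
  P6: blocked at collider N (neither it nor any descendant is in the conditioning set).
  P7: blocked at collider N (neither it nor any descendant is in the conditioning set).
{L} contains no descendant of S and blocks every backdoor path.
No other singleton works — e.g. {G} leaves P2 open — so {L} is the unique smallest valid adjustment set.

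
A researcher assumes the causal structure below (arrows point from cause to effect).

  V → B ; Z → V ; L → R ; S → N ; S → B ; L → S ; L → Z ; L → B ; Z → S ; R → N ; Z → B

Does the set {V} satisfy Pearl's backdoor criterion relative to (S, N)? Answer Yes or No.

Backdoor paths from S to N (paths whose first edge points into S):
  P1: S <- L -> R -> N
  P2: S <- Z <- L -> R -> N
  P3: S <- Z -> V -> B <- L -> R -> N
  P4: S <- Z -> B <- L -> R -> N
Condition 1 (no descendant of S in the set): holds — descendants of S are {B, N}; none are in {V}.
Condition 2 (every backdoor path blocked by {V}):
  P1: open — no interior node is in the conditioning set.
  P2: open — no interior node is in the conditioning set.
  P3: blocked at chain node V ∈ conditioning set.
  P4: blocked at collider B (neither it nor any descendant is in the conditioning set).
{V} does not satisfy the backdoor criterion.

No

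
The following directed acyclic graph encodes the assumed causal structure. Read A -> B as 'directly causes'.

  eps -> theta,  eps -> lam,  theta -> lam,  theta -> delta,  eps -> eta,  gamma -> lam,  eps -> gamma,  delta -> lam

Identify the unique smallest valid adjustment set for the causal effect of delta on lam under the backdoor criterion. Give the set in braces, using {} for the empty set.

{theta}

Variables eligible for adjustment (non-descendants of delta, excluding delta and lam): {eps, eta, gamma, theta}.
Backdoor paths from delta to lam:
  P1: delta <- theta <- eps -> gamma -> lam
  P2: delta <- theta <- eps -> lam
  P3: delta <- theta -> lam
The empty set is not sufficient: P1 (delta <- theta <- eps -> gamma -> lam) has no collider blocking it and no conditioned non-collider, so it is open.
Try {theta}:
  P1: blocked at chain node theta ∈ conditioning set.
  P2: blocked at chain node theta ∈ conditioning set.
  P3: blocked at fork node theta ∈ conditioning set.
{theta} contains no descendant of delta and blocks every backdoor path.
No other singleton works — e.g. {eps} leaves P3 open — so {theta} is the unique smallest valid adjustment set.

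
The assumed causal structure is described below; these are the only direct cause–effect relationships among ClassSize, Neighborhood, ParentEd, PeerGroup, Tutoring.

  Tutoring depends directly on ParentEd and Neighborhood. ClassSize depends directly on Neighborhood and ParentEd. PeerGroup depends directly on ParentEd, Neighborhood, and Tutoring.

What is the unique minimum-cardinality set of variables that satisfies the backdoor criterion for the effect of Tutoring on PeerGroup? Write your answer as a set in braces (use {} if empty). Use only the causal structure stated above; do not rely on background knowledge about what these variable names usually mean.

{Neighborhood, ParentEd}

Variables eligible for adjustment (non-descendants of Tutoring, excluding Tutoring and PeerGroup): {ClassSize, Neighborhood, ParentEd}.
Backdoor paths from Tutoring to PeerGroup:
  P1: Tutoring <- ParentEd -> PeerGroup
  P2: Tutoring <- ParentEd -> ClassSize <- Neighborhood -> PeerGroup
  P3: Tutoring <- Neighborhood -> PeerGroup
  P4: Tutoring <- Neighborhood -> ClassSize <- ParentEd -> PeerGroup
The empty set is not sufficient: P1 (Tutoring <- ParentEd -> PeerGroup) has no collider blocking it and no conditioned non-collider, so it is open.
Try {Neighborhood, ParentEd}:
  P1: blocked at fork node ParentEd ∈ conditioning set.
  P2: blocked at fork node ParentEd ∈ conditioning set.
  P3: blocked at fork node Neighborhood ∈ conditioning set.
  P4: blocked at fork node Neighborhood ∈ conditioning set.
{Neighborhood, ParentEd} contains no descendant of Tutoring and blocks every backdoor path.
Every element of {Neighborhood, ParentEd} is needed (dropping Neighborhood leaves P3 open; dropping ParentEd leaves P1 open), so no proper subset is valid.
Among all size-2 subsets of the eligible variables, only {Neighborhood, ParentEd} blocks every backdoor path, so it is the unique smallest valid adjustment set.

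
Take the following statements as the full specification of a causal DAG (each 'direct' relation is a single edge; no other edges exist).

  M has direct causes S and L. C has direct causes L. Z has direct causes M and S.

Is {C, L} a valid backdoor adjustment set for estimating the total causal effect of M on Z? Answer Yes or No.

Backdoor paths from M to Z (paths whose first edge points into M):
  P1: M <- S -> Z
Condition 1 (no descendant of M in the set): holds — descendants of M are {Z}; none are in {C, L}.
Condition 2 (every backdoor path blocked by {C, L}):
  P1: open — no interior node is in the conditioning set.
{C, L} does not satisfy the backdoor criterion.

No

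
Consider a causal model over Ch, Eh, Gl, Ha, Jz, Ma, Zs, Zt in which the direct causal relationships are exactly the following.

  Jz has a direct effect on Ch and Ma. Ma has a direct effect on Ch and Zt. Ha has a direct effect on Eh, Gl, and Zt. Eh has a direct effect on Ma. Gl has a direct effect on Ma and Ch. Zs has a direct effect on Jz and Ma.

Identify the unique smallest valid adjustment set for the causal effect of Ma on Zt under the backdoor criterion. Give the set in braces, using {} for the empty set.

Variables eligible for adjustment (non-descendants of Ma, excluding Ma and Zt): {Eh, Gl, Ha, Jz, Zs}.
Backdoor paths from Ma to Zt:
  P1: Ma <- Zs -> Jz -> Ch <- Gl <- Ha -> Zt
  P2: Ma <- Gl <- Ha -> Zt
  P3: Ma <- Jz -> Ch <- Gl <- Ha -> Zt
  P4: Ma <- Eh <- Ha -> Zt
The empty set is not sufficient: P2 (Ma <- Gl <- Ha -> Zt) has no collider blocking it and no conditioned non-collider, so it is open.
Try {Ha}:
  P1: blocked at collider Ch (neither it nor any descendant is in the conditioning set).
  P2: blocked at fork node Ha ∈ conditioning set.
  P3: blocked at collider Ch (neither it nor any descendant is in the conditioning set).
  P4: blocked at fork node Ha ∈ conditioning set.
{Ha} contains no descendant of Ma and blocks every backdoor path.
No other singleton works — e.g. {Zs} leaves P2 open — so {Ha} is the unique smallest valid adjustment set.

{Ha}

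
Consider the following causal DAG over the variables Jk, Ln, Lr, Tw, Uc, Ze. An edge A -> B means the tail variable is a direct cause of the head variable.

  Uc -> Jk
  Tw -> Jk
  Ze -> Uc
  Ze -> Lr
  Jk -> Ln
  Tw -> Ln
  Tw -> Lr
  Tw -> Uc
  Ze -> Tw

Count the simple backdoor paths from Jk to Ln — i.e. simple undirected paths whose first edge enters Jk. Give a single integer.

4

A backdoor path from Jk to Ln is any simple undirected path whose first edge points into Jk (i.e. leaves Jk via a parent).
Parents of Jk: {Tw, Uc}.
Enumerating:
  P1: Jk <- Tw -> Ln
  P2: Jk <- Uc <- Ze -> Tw -> Ln
  P3: Jk <- Uc <- Ze -> Lr <- Tw -> Ln
  P4: Jk <- Uc <- Tw -> Ln
That exhausts the simple backdoor paths. Count: 4.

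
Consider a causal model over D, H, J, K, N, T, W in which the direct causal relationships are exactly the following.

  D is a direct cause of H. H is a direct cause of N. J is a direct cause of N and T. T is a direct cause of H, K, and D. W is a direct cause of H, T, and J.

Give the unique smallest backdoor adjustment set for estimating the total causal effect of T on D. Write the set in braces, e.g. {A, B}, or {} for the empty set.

Variables eligible for adjustment (non-descendants of T, excluding T and D): {J, W}.
Backdoor paths from T to D:
  P1: T <- W -> J -> N <- H <- D
  P2: T <- W -> H <- D
  P3: T <- J <- W -> H <- D
  P4: T <- J -> N <- H <- D
Each backdoor path contains an unconditioned collider, so every path is already blocked with the empty conditioning set:
  P1: blocked at collider N (neither it nor any descendant is in the conditioning set).
  P2: blocked at collider H (neither it nor any descendant is in the conditioning set).
  P3: blocked at collider H (neither it nor any descendant is in the conditioning set).
  P4: blocked at collider N (neither it nor any descendant is in the conditioning set).
The empty set is therefore the unique smallest valid set.

{}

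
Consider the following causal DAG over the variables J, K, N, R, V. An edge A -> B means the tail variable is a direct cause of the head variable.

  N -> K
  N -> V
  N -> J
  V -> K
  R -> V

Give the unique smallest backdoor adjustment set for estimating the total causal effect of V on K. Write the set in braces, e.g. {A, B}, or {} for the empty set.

Variables eligible for adjustment (non-descendants of V, excluding V and K): {J, N, R}.
Backdoor paths from V to K:
  P1: V <- N -> K
The empty set is not sufficient: P1 (V <- N -> K) has no collider blocking it and no conditioned non-collider, so it is open.
Try {N}:
  P1: blocked at fork node N ∈ conditioning set.
{N} contains no descendant of V and blocks every backdoor path.
No other singleton works — e.g. {J} leaves P1 open — so {N} is the unique smallest valid adjustment set.

{N}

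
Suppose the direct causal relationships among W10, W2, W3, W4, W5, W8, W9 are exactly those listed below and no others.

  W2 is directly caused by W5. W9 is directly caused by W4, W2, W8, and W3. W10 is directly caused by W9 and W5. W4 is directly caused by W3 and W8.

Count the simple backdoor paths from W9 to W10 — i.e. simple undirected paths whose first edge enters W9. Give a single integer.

1

A backdoor path from W9 to W10 is any simple undirected path whose first edge points into W9 (i.e. leaves W9 via a parent).
Parents of W9: {W2, W3, W4, W8}.
Enumerating:
  P1: W9 <- W2 <- W5 -> W10
That exhausts the simple backdoor paths. Count: 1.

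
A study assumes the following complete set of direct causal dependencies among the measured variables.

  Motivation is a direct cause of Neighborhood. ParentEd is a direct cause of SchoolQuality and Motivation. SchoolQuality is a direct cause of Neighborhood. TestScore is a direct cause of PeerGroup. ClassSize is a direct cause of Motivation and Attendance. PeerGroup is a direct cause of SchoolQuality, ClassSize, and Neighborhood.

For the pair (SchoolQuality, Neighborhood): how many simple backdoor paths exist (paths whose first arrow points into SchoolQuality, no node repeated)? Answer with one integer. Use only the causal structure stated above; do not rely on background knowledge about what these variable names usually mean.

4

A backdoor path from SchoolQuality to Neighborhood is any simple undirected path whose first edge points into SchoolQuality (i.e. leaves SchoolQuality via a parent).
Parents of SchoolQuality: {ParentEd, PeerGroup}.
Enumerating:
  P1: SchoolQuality <- PeerGroup -> ClassSize -> Motivation -> Neighborhood
  P2: SchoolQuality <- PeerGroup -> Neighborhood
  P3: SchoolQuality <- ParentEd -> Motivation <- ClassSize <- PeerGroup -> Neighborhood
  P4: SchoolQuality <- ParentEd -> Motivation -> Neighborhood
That exhausts the simple backdoor paths. Count: 4.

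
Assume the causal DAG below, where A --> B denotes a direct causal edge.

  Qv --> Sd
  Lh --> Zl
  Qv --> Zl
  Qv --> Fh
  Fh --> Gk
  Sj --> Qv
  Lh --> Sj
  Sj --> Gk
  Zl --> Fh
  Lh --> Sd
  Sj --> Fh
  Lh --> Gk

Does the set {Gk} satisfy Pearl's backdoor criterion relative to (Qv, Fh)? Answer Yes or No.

No

Backdoor paths from Qv to Fh (paths whose first edge points into Qv):
  P1: Qv <- Sj <- Lh -> Zl -> Fh
  P2: Qv <- Sj <- Lh -> Gk <- Fh
  P3: Qv <- Sj -> Fh
  P4: Qv <- Sj -> Gk <- Lh -> Zl -> Fh
  P5: Qv <- Sj -> Gk <- Fh
Condition 1 (no descendant of Qv in the set): FAILS — Gk is a descendant of Qv.
Condition 2 (every backdoor path blocked by {Gk}):
  P1: open — no interior node is in the conditioning set.
  P2: open — collider(s) Gk are conditioned on (or have a conditioned descendant) and no non-collider on the path is in the set.
  P3: open — no interior node is in the conditioning set.
  P4: open — collider(s) Gk are conditioned on (or have a conditioned descendant) and no non-collider on the path is in the set.
  P5: open — collider(s) Gk are conditioned on (or have a conditioned descendant) and no non-collider on the path is in the set.
{Gk} does not satisfy the backdoor criterion.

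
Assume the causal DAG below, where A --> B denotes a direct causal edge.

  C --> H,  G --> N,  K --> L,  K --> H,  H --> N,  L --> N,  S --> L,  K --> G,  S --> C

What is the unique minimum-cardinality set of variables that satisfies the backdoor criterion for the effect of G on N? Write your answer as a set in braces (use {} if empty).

{K}

Variables eligible for adjustment (non-descendants of G, excluding G and N): {C, H, K, L, S}.
Backdoor paths from G to N:
  P1: G <- K -> L <- S -> C -> H -> N
  P2: G <- K -> L -> N
  P3: G <- K -> H <- C <- S -> L -> N
  P4: G <- K -> H -> N
The empty set is not sufficient: P2 (G <- K -> L -> N) has no collider blocking it and no conditioned non-collider, so it is open.
Try {K}:
  P1: blocked at fork node K ∈ conditioning set.
  P2: blocked at fork node K ∈ conditioning set.
  P3: blocked at fork node K ∈ conditioning set.
  P4: blocked at fork node K ∈ conditioning set.
{K} contains no descendant of G and blocks every backdoor path.
No other singleton works — e.g. {S} leaves P2 open — so {K} is the unique smallest valid adjustment set.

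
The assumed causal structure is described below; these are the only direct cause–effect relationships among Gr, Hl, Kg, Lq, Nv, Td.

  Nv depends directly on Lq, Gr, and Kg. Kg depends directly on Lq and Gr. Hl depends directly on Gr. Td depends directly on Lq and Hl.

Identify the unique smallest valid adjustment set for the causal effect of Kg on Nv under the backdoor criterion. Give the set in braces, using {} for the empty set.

{Gr, Lq}

Variables eligible for adjustment (non-descendants of Kg, excluding Kg and Nv): {Gr, Hl, Lq, Td}.
Backdoor paths from Kg to Nv:
  P1: Kg <- Gr -> Hl -> Td <- Lq -> Nv
  P2: Kg <- Gr -> Nv
  P3: Kg <- Lq -> Nv
  P4: Kg <- Lq -> Td <- Hl <- Gr -> Nv
The empty set is not sufficient: P2 (Kg <- Gr -> Nv) has no collider blocking it and no conditioned non-collider, so it is open.
Try {Gr, Lq}:
  P1: blocked at fork node Gr ∈ conditioning set.
  P2: blocked at fork node Gr ∈ conditioning set.
  P3: blocked at fork node Lq ∈ conditioning set.
  P4: blocked at fork node Lq ∈ conditioning set.
{Gr, Lq} contains no descendant of Kg and blocks every backdoor path.
Every element of {Gr, Lq} is needed (dropping Gr leaves P2 open; dropping Lq leaves P3 open), so no proper subset is valid.
Among all size-2 subsets of the eligible variables, only {Gr, Lq} blocks every backdoor path, so it is the unique smallest valid adjustment set.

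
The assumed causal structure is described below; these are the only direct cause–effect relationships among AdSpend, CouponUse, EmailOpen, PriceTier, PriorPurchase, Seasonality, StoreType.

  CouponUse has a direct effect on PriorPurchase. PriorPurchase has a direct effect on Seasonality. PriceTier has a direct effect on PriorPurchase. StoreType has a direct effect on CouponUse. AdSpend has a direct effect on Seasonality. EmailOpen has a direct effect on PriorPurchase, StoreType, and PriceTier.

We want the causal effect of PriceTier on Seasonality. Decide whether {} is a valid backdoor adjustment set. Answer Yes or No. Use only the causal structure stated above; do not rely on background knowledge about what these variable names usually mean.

Backdoor paths from PriceTier to Seasonality (paths whose first edge points into PriceTier):
  P1: PriceTier <- EmailOpen -> StoreType -> CouponUse -> PriorPurchase -> Seasonality
  P2: PriceTier <- EmailOpen -> PriorPurchase -> Seasonality
Condition 1 (no descendant of PriceTier in the set): holds — descendants of PriceTier are {PriorPurchase, Seasonality}; none are in {}.
Condition 2 (every backdoor path blocked by {}):
  P1: open — no interior node is in the conditioning set.
  P2: open — no interior node is in the conditioning set.
{} does not satisfy the backdoor criterion.

No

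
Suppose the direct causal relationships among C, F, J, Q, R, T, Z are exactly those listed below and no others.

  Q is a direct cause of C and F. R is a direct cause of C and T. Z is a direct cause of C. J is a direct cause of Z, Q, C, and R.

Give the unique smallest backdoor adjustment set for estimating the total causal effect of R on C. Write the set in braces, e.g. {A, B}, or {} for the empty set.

{J}

Variables eligible for adjustment (non-descendants of R, excluding R and C): {F, J, Q, Z}.
Backdoor paths from R to C:
  P1: R <- J -> Q -> C
  P2: R <- J -> Z -> C
  P3: R <- J -> C
The empty set is not sufficient: P1 (R <- J -> Q -> C) has no collider blocking it and no conditioned non-collider, so it is open.
Try {J}:
  P1: blocked at fork node J ∈ conditioning set.
  P2: blocked at fork node J ∈ conditioning set.
  P3: blocked at fork node J ∈ conditioning set.
{J} contains no descendant of R and blocks every backdoor path.
No other singleton works — e.g. {Q} leaves P2 open — so {J} is the unique smallest valid adjustment set.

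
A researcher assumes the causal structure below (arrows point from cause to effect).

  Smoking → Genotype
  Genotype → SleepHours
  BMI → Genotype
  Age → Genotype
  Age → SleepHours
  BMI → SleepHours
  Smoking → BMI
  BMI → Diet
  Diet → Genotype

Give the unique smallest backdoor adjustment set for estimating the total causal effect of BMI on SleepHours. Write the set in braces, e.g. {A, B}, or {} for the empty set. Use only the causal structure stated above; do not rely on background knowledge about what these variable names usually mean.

Variables eligible for adjustment (non-descendants of BMI, excluding BMI and SleepHours): {Age, Smoking}.
Backdoor paths from BMI to SleepHours:
  P1: BMI <- Smoking -> Genotype <- Age -> SleepHours
  P2: BMI <- Smoking -> Genotype -> SleepHours
The empty set is not sufficient: P2 (BMI <- Smoking -> Genotype -> SleepHours) has no collider blocking it and no conditioned non-collider, so it is open.
Try {Smoking}:
  P1: blocked at fork node Smoking ∈ conditioning set.
  P2: blocked at fork node Smoking ∈ conditioning set.
{Smoking} contains no descendant of BMI and blocks every backdoor path.
No other singleton works — e.g. {Age} leaves P2 open — so {Smoking} is the unique smallest valid adjustment set.

{Smoking}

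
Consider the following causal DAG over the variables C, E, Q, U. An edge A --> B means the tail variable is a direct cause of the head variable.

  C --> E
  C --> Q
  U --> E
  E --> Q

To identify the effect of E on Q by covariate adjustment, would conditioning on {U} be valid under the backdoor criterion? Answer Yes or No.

No

Backdoor paths from E to Q (paths whose first edge points into E):
  P1: E <- C -> Q
Condition 1 (no descendant of E in the set): holds — descendants of E are {Q}; none are in {U}.
Condition 2 (every backdoor path blocked by {U}):
  P1: open — no interior node is in the conditioning set.
{U} does not satisfy the backdoor criterion.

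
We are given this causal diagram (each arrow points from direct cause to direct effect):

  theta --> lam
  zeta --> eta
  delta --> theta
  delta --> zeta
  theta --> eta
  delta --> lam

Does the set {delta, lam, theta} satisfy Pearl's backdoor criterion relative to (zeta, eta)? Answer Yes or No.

Yes

Backdoor paths from zeta to eta (paths whose first edge points into zeta):
  P1: zeta <- delta -> theta -> eta
  P2: zeta <- delta -> lam <- theta -> eta
Condition 1 (no descendant of zeta in the set): holds — descendants of zeta are {eta}; none are in {delta, lam, theta}.
Condition 2 (every backdoor path blocked by {delta, lam, theta}):
  P1: blocked at fork node delta ∈ conditioning set.
  P2: blocked at fork node delta ∈ conditioning set.
{delta, lam, theta} satisfies the backdoor criterion.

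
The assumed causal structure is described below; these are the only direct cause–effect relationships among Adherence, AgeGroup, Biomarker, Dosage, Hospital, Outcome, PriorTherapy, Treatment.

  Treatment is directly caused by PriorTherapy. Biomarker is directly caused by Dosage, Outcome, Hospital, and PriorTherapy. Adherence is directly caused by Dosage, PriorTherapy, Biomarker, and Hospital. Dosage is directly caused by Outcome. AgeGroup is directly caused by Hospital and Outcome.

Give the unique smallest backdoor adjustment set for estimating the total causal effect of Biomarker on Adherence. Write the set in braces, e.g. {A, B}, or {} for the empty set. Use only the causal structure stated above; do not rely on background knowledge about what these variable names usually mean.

{Dosage, Hospital, PriorTherapy}

Variables eligible for adjustment (non-descendants of Biomarker, excluding Biomarker and Adherence): {AgeGroup, Dosage, Hospital, Outcome, PriorTherapy, Treatment}.
Backdoor paths from Biomarker to Adherence:
  P1: Biomarker <- PriorTherapy -> Adherence
  P2: Biomarker <- Hospital -> AgeGroup <- Outcome -> Dosage -> Adherence
  P3: Biomarker <- Hospital -> Adherence
  P4: Biomarker <- Outcome -> Dosage -> Adherence
  P5: Biomarker <- Outcome -> AgeGroup <- Hospital -> Adherence
  P6: Biomarker <- Dosage <- Outcome -> AgeGroup <- Hospital -> Adherence
  P7: Biomarker <- Dosage -> Adherence
The empty set is not sufficient: P1 (Biomarker <- PriorTherapy -> Adherence) has no collider blocking it and no conditioned non-collider, so it is open.
Try {Dosage, Hospital, PriorTherapy}:
  P1: blocked at fork node PriorTherapy ∈ conditioning set.
  P2: blocked at fork node Hospital ∈ conditioning set.
  P3: blocked at fork node Hospital ∈ conditioning set.
  P4: blocked at chain node Dosage ∈ conditioning set.
  P5: blocked at collider AgeGroup (neither it nor any descendant is in the conditioning set).
  P6: blocked at chain node Dosage ∈ conditioning set.
  P7: blocked at fork node Dosage ∈ conditioning set.
{Dosage, Hospital, PriorTherapy} contains no descendant of Biomarker and blocks every backdoor path.
Every element of {Dosage, Hospital, PriorTherapy} is needed (dropping Dosage leaves P4 open; dropping Hospital leaves P3 open; dropping PriorTherapy leaves P1 open), so no proper subset is valid.
Among all size-3 subsets of the eligible variables, only {Dosage, Hospital, PriorTherapy} blocks every backdoor path, so it is the unique smallest valid adjustment set.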